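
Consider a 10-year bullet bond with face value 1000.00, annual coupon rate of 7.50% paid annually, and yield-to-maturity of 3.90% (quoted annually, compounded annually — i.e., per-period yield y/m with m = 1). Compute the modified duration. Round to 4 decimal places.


Answer: Modified duration = 7.4343

Derivation:
Coupon per period c = face * coupon_rate / m = 75.000000
Periods per year m = 1; per-period yield y/m = 0.039000
Number of cashflows N = 10
Cashflows (t years, CF_t, discount factor 1/(1+y/m)^(m*t), PV):
  t = 1.0000: CF_t = 75.000000, DF = 0.962464, PV = 72.184793
  t = 2.0000: CF_t = 75.000000, DF = 0.926337, PV = 69.475258
  t = 3.0000: CF_t = 75.000000, DF = 0.891566, PV = 66.867428
  t = 4.0000: CF_t = 75.000000, DF = 0.858100, PV = 64.357486
  t = 5.0000: CF_t = 75.000000, DF = 0.825890, PV = 61.941758
  t = 6.0000: CF_t = 75.000000, DF = 0.794889, PV = 59.616706
  t = 7.0000: CF_t = 75.000000, DF = 0.765052, PV = 57.378928
  t = 8.0000: CF_t = 75.000000, DF = 0.736335, PV = 55.225147
  t = 9.0000: CF_t = 75.000000, DF = 0.708696, PV = 53.152211
  t = 10.0000: CF_t = 1075.000000, DF = 0.682094, PV = 733.251548
Price P = sum_t PV_t = 1293.451264
First compute Macaulay numerator sum_t t * PV_t:
  t * PV_t at t = 1.0000: 72.184793
  t * PV_t at t = 2.0000: 138.950516
  t * PV_t at t = 3.0000: 200.602285
  t * PV_t at t = 4.0000: 257.429945
  t * PV_t at t = 5.0000: 309.708789
  t * PV_t at t = 6.0000: 357.700237
  t * PV_t at t = 7.0000: 401.652496
  t * PV_t at t = 8.0000: 441.801178
  t * PV_t at t = 9.0000: 478.369900
  t * PV_t at t = 10.0000: 7332.515483
Macaulay duration D = 9990.915623 / 1293.451264 = 7.724230
Modified duration = D / (1 + y/m) = 7.724230 / (1 + 0.039000) = 7.434293


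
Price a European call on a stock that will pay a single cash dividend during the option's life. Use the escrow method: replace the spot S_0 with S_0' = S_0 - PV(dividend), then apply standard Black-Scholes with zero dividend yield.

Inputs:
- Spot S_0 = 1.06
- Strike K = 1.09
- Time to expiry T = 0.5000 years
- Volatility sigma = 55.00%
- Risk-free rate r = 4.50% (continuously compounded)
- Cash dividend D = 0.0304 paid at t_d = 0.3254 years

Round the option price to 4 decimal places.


Answer: Price = 0.1443

Derivation:
PV(D) = D * exp(-r * t_d) = 0.0304 * 0.98546369 = 0.02995810
S_0' = S_0 - PV(D) = 1.0600 - 0.02995810 = 1.03004190
d1 = (ln(S_0'/K) + (r + sigma^2/2)*T) / (sigma*sqrt(T)) = 0.10682915
d2 = d1 - sigma*sqrt(T) = -0.28207958
exp(-rT) = 0.97775124
N(d1) = 0.54253774; N(d2) = 0.38894124
C = S_0' * N(d1) - K * exp(-rT) * N(d2) = 1.03004190 * 0.54253774 - 1.0900 * 0.97775124 * 0.38894124 = 0.1443


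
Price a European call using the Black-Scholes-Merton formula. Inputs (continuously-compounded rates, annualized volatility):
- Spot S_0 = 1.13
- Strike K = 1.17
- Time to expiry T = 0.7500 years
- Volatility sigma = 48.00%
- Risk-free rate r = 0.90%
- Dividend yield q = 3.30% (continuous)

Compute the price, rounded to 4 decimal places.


Answer: Price = 0.1580

Derivation:
d1 = (ln(S/K) + (r - q + 0.5*sigma^2) * T) / (sigma * sqrt(T)) = 0.08086244
d2 = d1 - sigma * sqrt(T) = -0.33482976
exp(-rT) = 0.99327273; exp(-qT) = 0.97555377
C = S_0 * exp(-qT) * N(d1) - K * exp(-rT) * N(d2)
N(d1) = 0.53222432; N(d2) = 0.36887676
C = 1.1300 * 0.97555377 * 0.53222432 - 1.1700 * 0.99327273 * 0.36887676 = 0.1580


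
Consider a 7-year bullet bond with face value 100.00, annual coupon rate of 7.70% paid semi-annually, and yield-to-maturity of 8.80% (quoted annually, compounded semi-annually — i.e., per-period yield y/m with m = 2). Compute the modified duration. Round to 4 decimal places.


Answer: Modified duration = 5.2579

Derivation:
Coupon per period c = face * coupon_rate / m = 3.850000
Periods per year m = 2; per-period yield y/m = 0.044000
Number of cashflows N = 14
Cashflows (t years, CF_t, discount factor 1/(1+y/m)^(m*t), PV):
  t = 0.5000: CF_t = 3.850000, DF = 0.957854, PV = 3.687739
  t = 1.0000: CF_t = 3.850000, DF = 0.917485, PV = 3.532317
  t = 1.5000: CF_t = 3.850000, DF = 0.878817, PV = 3.383446
  t = 2.0000: CF_t = 3.850000, DF = 0.841779, PV = 3.240849
  t = 2.5000: CF_t = 3.850000, DF = 0.806302, PV = 3.104261
  t = 3.0000: CF_t = 3.850000, DF = 0.772320, PV = 2.973430
  t = 3.5000: CF_t = 3.850000, DF = 0.739770, PV = 2.848113
  t = 4.0000: CF_t = 3.850000, DF = 0.708592, PV = 2.728078
  t = 4.5000: CF_t = 3.850000, DF = 0.678728, PV = 2.613101
  t = 5.0000: CF_t = 3.850000, DF = 0.650122, PV = 2.502971
  t = 5.5000: CF_t = 3.850000, DF = 0.622722, PV = 2.397481
  t = 6.0000: CF_t = 3.850000, DF = 0.596477, PV = 2.296438
  t = 6.5000: CF_t = 3.850000, DF = 0.571339, PV = 2.199653
  t = 7.0000: CF_t = 103.850000, DF = 0.547259, PV = 56.832861
Price P = sum_t PV_t = 94.340739
First compute Macaulay numerator sum_t t * PV_t:
  t * PV_t at t = 0.5000: 1.843870
  t * PV_t at t = 1.0000: 3.532317
  t * PV_t at t = 1.5000: 5.075169
  t * PV_t at t = 2.0000: 6.481697
  t * PV_t at t = 2.5000: 7.760653
  t * PV_t at t = 3.0000: 8.920290
  t * PV_t at t = 3.5000: 9.968396
  t * PV_t at t = 4.0000: 10.912311
  t * PV_t at t = 4.5000: 11.758956
  t * PV_t at t = 5.0000: 12.514853
  t * PV_t at t = 5.5000: 13.186148
  t * PV_t at t = 6.0000: 13.778629
  t * PV_t at t = 6.5000: 14.297747
  t * PV_t at t = 7.0000: 397.830027
Macaulay duration D = 517.861062 / 94.340739 = 5.489262
Modified duration = D / (1 + y/m) = 5.489262 / (1 + 0.044000) = 5.257914


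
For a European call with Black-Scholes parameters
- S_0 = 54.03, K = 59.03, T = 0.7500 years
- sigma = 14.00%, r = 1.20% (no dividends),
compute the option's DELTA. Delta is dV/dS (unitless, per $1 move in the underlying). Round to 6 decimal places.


Answer: Delta = 0.275876

Derivation:
d1 = -0.5951354733; d2 = -0.7163790298
phi(d1) = 0.3341946575; exp(-qT) = 1.0000000000; exp(-rT) = 0.9910403788
N(d1) = 0.2758764592
Delta = exp(-qT) * N(d1) = 1.0000000000 * 0.2758764592 = 0.275876


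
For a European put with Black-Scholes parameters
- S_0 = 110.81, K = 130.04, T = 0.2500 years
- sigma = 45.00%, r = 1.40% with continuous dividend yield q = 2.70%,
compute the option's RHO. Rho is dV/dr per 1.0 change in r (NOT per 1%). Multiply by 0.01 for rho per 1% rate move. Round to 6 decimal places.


Answer: Rho = -25.885756

Derivation:
d1 = -0.6131669888; d2 = -0.8381669888
phi(d1) = 0.3305737786; exp(-qT) = 0.9932727301; exp(-rT) = 0.9965061179
N(-d2) = 0.7990315379
Rho = -K*T*exp(-rT)*N(-d2) = -130.0400 * 0.2500 * 0.9965061179 * 0.7990315379 = -25.885756


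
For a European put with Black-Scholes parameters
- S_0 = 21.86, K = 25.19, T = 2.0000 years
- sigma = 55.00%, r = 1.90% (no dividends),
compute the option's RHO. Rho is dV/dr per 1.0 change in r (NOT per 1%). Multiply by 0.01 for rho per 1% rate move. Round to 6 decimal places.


Answer: Rho = -33.916343

Derivation:
d1 = 0.2554730419; d2 = -0.5223444174
phi(d1) = 0.3861336327; exp(-qT) = 1.0000000000; exp(-rT) = 0.9627129409
N(-d2) = 0.6992847258
Rho = -K*T*exp(-rT)*N(-d2) = -25.1900 * 2.0000 * 0.9627129409 * 0.6992847258 = -33.916343


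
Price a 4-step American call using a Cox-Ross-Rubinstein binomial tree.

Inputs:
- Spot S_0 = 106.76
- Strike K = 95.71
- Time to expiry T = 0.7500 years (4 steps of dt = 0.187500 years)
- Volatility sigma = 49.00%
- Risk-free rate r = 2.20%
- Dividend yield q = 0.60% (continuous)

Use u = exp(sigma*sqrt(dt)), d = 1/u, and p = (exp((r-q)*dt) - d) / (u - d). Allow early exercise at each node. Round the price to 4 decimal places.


Answer: Price = V(0,0) = 24.0207

Derivation:
dt = T/N = 0.187500
u = exp(sigma*sqrt(dt)) = 1.236366; d = 1/u = 0.808822
p = (exp((r-q)*dt) - d) / (u - d) = 0.454181
Discount per step: exp(-r*dt) = 0.995883
Stock lattice S(k, i) with i counting down-moves:
  k=0: S(0,0) = 106.7600
  k=1: S(1,0) = 131.9944; S(1,1) = 86.3499
  k=2: S(2,0) = 163.1934; S(2,1) = 106.7600; S(2,2) = 69.8417
  k=3: S(3,0) = 201.7667; S(3,1) = 131.9944; S(3,2) = 86.3499; S(3,3) = 56.4895
  k=4: S(4,0) = 249.4574; S(4,1) = 163.1934; S(4,2) = 106.7600; S(4,3) = 69.8417; S(4,4) = 45.6900
Terminal payoffs V(N, i) = max(S_T - K, 0):
  V(4,0) = 153.747415; V(4,1) = 67.483363; V(4,2) = 11.050000; V(4,3) = 0.000000; V(4,4) = 0.000000
Backward induction: V(k, i) = exp(-r*dt) * [p * V(k+1, i) + (1-p) * V(k+1, i+1)]; then take max(V_cont, immediate exercise) for American.
  V(3,0) = exp(-r*dt) * [p*153.747415 + (1-p)*67.483363] = 106.223814; exercise = 106.056683; V(3,0) = max -> 106.223814
  V(3,1) = exp(-r*dt) * [p*67.483363 + (1-p)*11.050000] = 36.529987; exercise = 36.284407; V(3,1) = max -> 36.529987
  V(3,2) = exp(-r*dt) * [p*11.050000 + (1-p)*0.000000] = 4.998045; exercise = 0.000000; V(3,2) = max -> 4.998045
  V(3,3) = exp(-r*dt) * [p*0.000000 + (1-p)*0.000000] = 0.000000; exercise = 0.000000; V(3,3) = max -> 0.000000
  V(2,0) = exp(-r*dt) * [p*106.223814 + (1-p)*36.529987] = 67.902950; exercise = 67.483363; V(2,0) = max -> 67.902950
  V(2,1) = exp(-r*dt) * [p*36.529987 + (1-p)*4.998045] = 19.239739; exercise = 11.050000; V(2,1) = max -> 19.239739
  V(2,2) = exp(-r*dt) * [p*4.998045 + (1-p)*0.000000] = 2.260675; exercise = 0.000000; V(2,2) = max -> 2.260675
  V(1,0) = exp(-r*dt) * [p*67.902950 + (1-p)*19.239739] = 41.171482; exercise = 36.284407; V(1,0) = max -> 41.171482
  V(1,1) = exp(-r*dt) * [p*19.239739 + (1-p)*2.260675] = 9.931199; exercise = 0.000000; V(1,1) = max -> 9.931199
  V(0,0) = exp(-r*dt) * [p*41.171482 + (1-p)*9.931199] = 24.020665; exercise = 11.050000; V(0,0) = max -> 24.020665


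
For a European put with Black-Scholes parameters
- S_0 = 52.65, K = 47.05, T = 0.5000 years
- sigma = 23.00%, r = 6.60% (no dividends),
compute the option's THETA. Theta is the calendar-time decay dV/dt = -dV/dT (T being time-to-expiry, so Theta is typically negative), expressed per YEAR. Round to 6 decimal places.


Answer: Theta = -1.497072

Derivation:
d1 = 0.9756866737; d2 = 0.8130521140
phi(d1) = 0.2478526715; exp(-qT) = 1.0000000000; exp(-rT) = 0.9675385596
Theta = -S*exp(-qT)*phi(d1)*sigma/(2*sqrt(T)) + r*K*exp(-rT)*N(-d2) - q*S*exp(-qT)*N(-d1)
N(-d1) = 0.1646098791; N(-d2) = 0.2080940899; sqrt(T) = 0.7071067812
Term 1 = -52.6500 * 1.0000000000 * 0.2478526715 * 0.2300 / (2 * 0.7071067812) = -2.1222904414
Term 2 = 0.0660 * 47.0500 * 0.9675385596 * 0.2080940899 = 0.6252181706
Term 3 = 0 (no dividend yield, q = 0)
Theta = -2.1222904414 + (0.6252181706) + (0.0000000000) = -1.497072


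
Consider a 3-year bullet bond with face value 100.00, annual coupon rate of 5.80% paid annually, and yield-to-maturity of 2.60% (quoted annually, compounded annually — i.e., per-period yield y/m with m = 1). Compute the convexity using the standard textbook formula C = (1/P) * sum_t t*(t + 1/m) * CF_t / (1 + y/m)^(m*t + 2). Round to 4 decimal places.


Answer: Convexity = 10.6196

Derivation:
Coupon per period c = face * coupon_rate / m = 5.800000
Periods per year m = 1; per-period yield y/m = 0.026000
Number of cashflows N = 3
Cashflows (t years, CF_t, discount factor 1/(1+y/m)^(m*t), PV):
  t = 1.0000: CF_t = 5.800000, DF = 0.974659, PV = 5.653021
  t = 2.0000: CF_t = 5.800000, DF = 0.949960, PV = 5.509767
  t = 3.0000: CF_t = 105.800000, DF = 0.925887, PV = 97.958829
Price P = sum_t PV_t = 109.121618
Convexity numerator sum_t t*(t + 1/m) * CF_t / (1+y/m)^(m*t + 2):
  t = 1.0000: term = 10.740288
  t = 2.0000: term = 31.404349
  t = 3.0000: term = 1116.683528
Convexity = (1/P) * sum = 1158.828165 / 109.121618 = 10.619602


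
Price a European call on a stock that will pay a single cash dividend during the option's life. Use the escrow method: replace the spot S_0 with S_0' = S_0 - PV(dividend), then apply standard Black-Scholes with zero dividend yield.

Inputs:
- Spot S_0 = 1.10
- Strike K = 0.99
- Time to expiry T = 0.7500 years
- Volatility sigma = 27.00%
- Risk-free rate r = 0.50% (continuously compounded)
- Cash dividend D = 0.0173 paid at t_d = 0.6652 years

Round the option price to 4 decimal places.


PV(D) = D * exp(-r * t_d) = 0.0173 * 0.99667953 = 0.01724256
S_0' = S_0 - PV(D) = 1.1000 - 0.01724256 = 1.08275744
d1 = (ln(S_0'/K) + (r + sigma^2/2)*T) / (sigma*sqrt(T)) = 0.51597499
d2 = d1 - sigma*sqrt(T) = 0.28214814
exp(-rT) = 0.99625702
N(d1) = 0.69706406; N(d2) = 0.61108504
C = S_0' * N(d1) - K * exp(-rT) * N(d2) = 1.08275744 * 0.69706406 - 0.9900 * 0.99625702 * 0.61108504 = 0.1520

Answer: Price = 0.1520


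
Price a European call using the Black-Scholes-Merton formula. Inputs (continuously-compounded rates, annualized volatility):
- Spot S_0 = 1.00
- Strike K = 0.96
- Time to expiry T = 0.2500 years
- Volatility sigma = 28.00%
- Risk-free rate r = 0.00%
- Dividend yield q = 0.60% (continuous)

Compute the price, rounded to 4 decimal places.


d1 = (ln(S/K) + (r - q + 0.5*sigma^2) * T) / (sigma * sqrt(T)) = 0.35087139
d2 = d1 - sigma * sqrt(T) = 0.21087139
exp(-rT) = 1.00000000; exp(-qT) = 0.99850112
C = S_0 * exp(-qT) * N(d1) - K * exp(-rT) * N(d2)
N(d1) = 0.63715758; N(d2) = 0.58350618
C = 1.0000 * 0.99850112 * 0.63715758 - 0.9600 * 1.00000000 * 0.58350618 = 0.0760

Answer: Price = 0.0760


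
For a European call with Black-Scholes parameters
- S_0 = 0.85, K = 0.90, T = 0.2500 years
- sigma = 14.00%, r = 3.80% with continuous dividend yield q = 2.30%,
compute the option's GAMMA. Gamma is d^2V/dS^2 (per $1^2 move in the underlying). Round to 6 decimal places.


d1 = -0.7279773406; d2 = -0.7979773406
phi(d1) = 0.3060783888; exp(-qT) = 0.9942664996; exp(-rT) = 0.9905449824
Gamma = exp(-qT) * phi(d1) / (S * sigma * sqrt(T)) = 0.9942664996 * 0.3060783888 / (0.8500 * 0.1400 * 0.5000000000) = 5.114680

Answer: Gamma = 5.114680


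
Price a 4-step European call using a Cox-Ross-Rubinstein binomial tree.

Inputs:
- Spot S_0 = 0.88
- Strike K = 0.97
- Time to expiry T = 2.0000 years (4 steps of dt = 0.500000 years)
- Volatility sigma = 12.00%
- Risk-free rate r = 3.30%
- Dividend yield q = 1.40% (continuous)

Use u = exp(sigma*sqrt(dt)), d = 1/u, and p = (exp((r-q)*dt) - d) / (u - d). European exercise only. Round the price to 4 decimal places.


dt = T/N = 0.500000
u = exp(sigma*sqrt(dt)) = 1.088557; d = 1/u = 0.918647
p = (exp((r-q)*dt) - d) / (u - d) = 0.534978
Discount per step: exp(-r*dt) = 0.983635
Stock lattice S(k, i) with i counting down-moves:
  k=0: S(0,0) = 0.8800
  k=1: S(1,0) = 0.9579; S(1,1) = 0.8084
  k=2: S(2,0) = 1.0428; S(2,1) = 0.8800; S(2,2) = 0.7426
  k=3: S(3,0) = 1.1351; S(3,1) = 0.9579; S(3,2) = 0.8084; S(3,3) = 0.6822
  k=4: S(4,0) = 1.2356; S(4,1) = 1.0428; S(4,2) = 0.8800; S(4,3) = 0.7426; S(4,4) = 0.6267
Terminal payoffs V(N, i) = max(S_T - K, 0):
  V(4,0) = 0.265626; V(4,1) = 0.072761; V(4,2) = 0.000000; V(4,3) = 0.000000; V(4,4) = 0.000000
Backward induction: V(k, i) = exp(-r*dt) * [p * V(k+1, i) + (1-p) * V(k+1, i+1)].
  V(3,0) = exp(-r*dt) * [p*0.265626 + (1-p)*0.072761] = 0.173061
  V(3,1) = exp(-r*dt) * [p*0.072761 + (1-p)*0.000000] = 0.038289
  V(3,2) = exp(-r*dt) * [p*0.000000 + (1-p)*0.000000] = 0.000000
  V(3,3) = exp(-r*dt) * [p*0.000000 + (1-p)*0.000000] = 0.000000
  V(2,0) = exp(-r*dt) * [p*0.173061 + (1-p)*0.038289] = 0.108582
  V(2,1) = exp(-r*dt) * [p*0.038289 + (1-p)*0.000000] = 0.020148
  V(2,2) = exp(-r*dt) * [p*0.000000 + (1-p)*0.000000] = 0.000000
  V(1,0) = exp(-r*dt) * [p*0.108582 + (1-p)*0.020148] = 0.066355
  V(1,1) = exp(-r*dt) * [p*0.020148 + (1-p)*0.000000] = 0.010603
  V(0,0) = exp(-r*dt) * [p*0.066355 + (1-p)*0.010603] = 0.039767

Answer: Price = V(0,0) = 0.0398


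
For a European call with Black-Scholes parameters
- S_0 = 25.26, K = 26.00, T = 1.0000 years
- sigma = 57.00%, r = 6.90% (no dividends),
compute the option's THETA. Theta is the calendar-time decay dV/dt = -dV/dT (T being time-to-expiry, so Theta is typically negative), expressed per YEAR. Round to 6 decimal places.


Answer: Theta = -3.391191

Derivation:
d1 = 0.3553957525; d2 = -0.2146042475
phi(d1) = 0.3745269172; exp(-qT) = 1.0000000000; exp(-rT) = 0.9333266801
Theta = -S*exp(-qT)*phi(d1)*sigma/(2*sqrt(T)) - r*K*exp(-rT)*N(d2) + q*S*exp(-qT)*N(d1)
N(d1) = 0.6388534348; N(d2) = 0.4150379410; sqrt(T) = 1.0000000000
Term 1 = -25.2600 * 1.0000000000 * 0.3745269172 * 0.5700 / (2 * 1.0000000000) = -2.6962567296
Term 2 = -0.0690 * 26.0000 * 0.9333266801 * 0.4150379410 = -0.6949345746
Term 3 = 0 (no dividend yield, q = 0)
Theta = -2.6962567296 + (-0.6949345746) + (0.0000000000) = -3.391191


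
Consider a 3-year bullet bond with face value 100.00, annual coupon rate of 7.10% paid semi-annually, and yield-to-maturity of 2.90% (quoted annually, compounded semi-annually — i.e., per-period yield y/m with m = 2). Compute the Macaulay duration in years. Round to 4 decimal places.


Coupon per period c = face * coupon_rate / m = 3.550000
Periods per year m = 2; per-period yield y/m = 0.014500
Number of cashflows N = 6
Cashflows (t years, CF_t, discount factor 1/(1+y/m)^(m*t), PV):
  t = 0.5000: CF_t = 3.550000, DF = 0.985707, PV = 3.499261
  t = 1.0000: CF_t = 3.550000, DF = 0.971619, PV = 3.449247
  t = 1.5000: CF_t = 3.550000, DF = 0.957732, PV = 3.399947
  t = 2.0000: CF_t = 3.550000, DF = 0.944043, PV = 3.351353
  t = 2.5000: CF_t = 3.550000, DF = 0.930550, PV = 3.303453
  t = 3.0000: CF_t = 103.550000, DF = 0.917250, PV = 94.981231
Price P = sum_t PV_t = 111.984492
Macaulay numerator sum_t t * PV_t:
  t * PV_t at t = 0.5000: 1.749630
  t * PV_t at t = 1.0000: 3.449247
  t * PV_t at t = 1.5000: 5.099921
  t * PV_t at t = 2.0000: 6.702706
  t * PV_t at t = 2.5000: 8.258632
  t * PV_t at t = 3.0000: 284.943694
Macaulay duration D = (sum_t t * PV_t) / P = 310.203829 / 111.984492 = 2.770061

Answer: Macaulay duration = 2.7701 years


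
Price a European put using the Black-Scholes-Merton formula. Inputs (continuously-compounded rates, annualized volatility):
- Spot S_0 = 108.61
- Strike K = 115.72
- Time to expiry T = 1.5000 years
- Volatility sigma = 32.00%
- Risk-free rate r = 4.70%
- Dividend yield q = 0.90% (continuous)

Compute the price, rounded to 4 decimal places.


d1 = (ln(S/K) + (r - q + 0.5*sigma^2) * T) / (sigma * sqrt(T)) = 0.17960374
d2 = d1 - sigma * sqrt(T) = -0.21231462
exp(-rT) = 0.93192774; exp(-qT) = 0.98659072
P = K * exp(-rT) * N(-d2) - S_0 * exp(-qT) * N(-d1)
N(-d1) = 0.42873183; N(-d2) = 0.58406920
P = 115.7200 * 0.93192774 * 0.58406920 - 108.6100 * 0.98659072 * 0.42873183 = 17.0474

Answer: Price = 17.0474


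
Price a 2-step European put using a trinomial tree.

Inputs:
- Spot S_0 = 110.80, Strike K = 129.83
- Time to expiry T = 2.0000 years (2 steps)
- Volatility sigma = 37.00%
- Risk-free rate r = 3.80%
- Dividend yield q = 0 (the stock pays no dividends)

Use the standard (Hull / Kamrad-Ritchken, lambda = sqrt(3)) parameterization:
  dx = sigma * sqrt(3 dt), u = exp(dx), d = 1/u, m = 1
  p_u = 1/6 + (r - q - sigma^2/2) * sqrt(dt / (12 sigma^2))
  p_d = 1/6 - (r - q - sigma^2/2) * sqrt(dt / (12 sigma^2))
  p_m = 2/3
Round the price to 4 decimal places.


dt = T/N = 1.000000; dx = sigma*sqrt(3*dt) = 0.640859
u = exp(dx) = 1.898110; d = 1/u = 0.526840
p_u = 0.142909, p_m = 0.666667, p_d = 0.190424
Discount per step: exp(-r*dt) = 0.962713
Stock lattice S(k, j) with j the centered position index:
  k=0: S(0,+0) = 110.8000
  k=1: S(1,-1) = 58.3738; S(1,+0) = 110.8000; S(1,+1) = 210.3106
  k=2: S(2,-2) = 30.7537; S(2,-1) = 58.3738; S(2,+0) = 110.8000; S(2,+1) = 210.3106; S(2,+2) = 399.1927
Terminal payoffs V(N, j) = max(K - S_T, 0):
  V(2,-2) = 99.076335; V(2,-1) = 71.456152; V(2,+0) = 19.030000; V(2,+1) = 0.000000; V(2,+2) = 0.000000
Backward induction: V(k, j) = exp(-r*dt) * [p_u * V(k+1, j+1) + p_m * V(k+1, j) + p_d * V(k+1, j-1)]
  V(1,-1) = exp(-r*dt) * [p_u*19.030000 + p_m*71.456152 + p_d*99.076335] = 66.642359
  V(1,+0) = exp(-r*dt) * [p_u*0.000000 + p_m*19.030000 + p_d*71.456152] = 25.313210
  V(1,+1) = exp(-r*dt) * [p_u*0.000000 + p_m*0.000000 + p_d*19.030000] = 3.488646
  V(0,+0) = exp(-r*dt) * [p_u*3.488646 + p_m*25.313210 + p_d*66.642359] = 28.943318

Answer: Price = V(0,0) = 28.9433


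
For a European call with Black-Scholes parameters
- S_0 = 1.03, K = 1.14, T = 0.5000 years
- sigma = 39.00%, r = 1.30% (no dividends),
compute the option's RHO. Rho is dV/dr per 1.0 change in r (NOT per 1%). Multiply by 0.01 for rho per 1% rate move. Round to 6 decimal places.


Answer: Rho = 0.178279

Derivation:
d1 = -0.2064913535; d2 = -0.4822629982
phi(d1) = 0.3905271161; exp(-qT) = 1.0000000000; exp(-rT) = 0.9935210793
N(d2) = 0.3148095646
Rho = K*T*exp(-rT)*N(d2) = 1.1400 * 0.5000 * 0.9935210793 * 0.3148095646 = 0.178279


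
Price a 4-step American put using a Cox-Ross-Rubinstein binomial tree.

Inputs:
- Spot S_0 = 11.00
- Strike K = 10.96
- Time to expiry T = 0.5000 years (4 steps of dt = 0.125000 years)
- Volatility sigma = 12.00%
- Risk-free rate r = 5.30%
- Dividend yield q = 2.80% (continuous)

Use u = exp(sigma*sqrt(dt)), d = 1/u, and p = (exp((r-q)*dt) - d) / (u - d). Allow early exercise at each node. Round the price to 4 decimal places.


dt = T/N = 0.125000
u = exp(sigma*sqrt(dt)) = 1.043339; d = 1/u = 0.958461
p = (exp((r-q)*dt) - d) / (u - d) = 0.526270
Discount per step: exp(-r*dt) = 0.993397
Stock lattice S(k, i) with i counting down-moves:
  k=0: S(0,0) = 11.0000
  k=1: S(1,0) = 11.4767; S(1,1) = 10.5431
  k=2: S(2,0) = 11.9741; S(2,1) = 11.0000; S(2,2) = 10.1051
  k=3: S(3,0) = 12.4931; S(3,1) = 11.4767; S(3,2) = 10.5431; S(3,3) = 9.6854
  k=4: S(4,0) = 13.0345; S(4,1) = 11.9741; S(4,2) = 11.0000; S(4,3) = 10.1051; S(4,4) = 9.2830
Terminal payoffs V(N, i) = max(K - S_T, 0):
  V(4,0) = 0.000000; V(4,1) = 0.000000; V(4,2) = 0.000000; V(4,3) = 0.854878; V(4,4) = 1.676955
Backward induction: V(k, i) = exp(-r*dt) * [p * V(k+1, i) + (1-p) * V(k+1, i+1)]; then take max(V_cont, immediate exercise) for American.
  V(3,0) = exp(-r*dt) * [p*0.000000 + (1-p)*0.000000] = 0.000000; exercise = 0.000000; V(3,0) = max -> 0.000000
  V(3,1) = exp(-r*dt) * [p*0.000000 + (1-p)*0.000000] = 0.000000; exercise = 0.000000; V(3,1) = max -> 0.000000
  V(3,2) = exp(-r*dt) * [p*0.000000 + (1-p)*0.854878] = 0.402307; exercise = 0.416929; V(3,2) = max -> 0.416929
  V(3,3) = exp(-r*dt) * [p*0.854878 + (1-p)*1.676955] = 1.236104; exercise = 1.274634; V(3,3) = max -> 1.274634
  V(2,0) = exp(-r*dt) * [p*0.000000 + (1-p)*0.000000] = 0.000000; exercise = 0.000000; V(2,0) = max -> 0.000000
  V(2,1) = exp(-r*dt) * [p*0.000000 + (1-p)*0.416929] = 0.196208; exercise = 0.000000; V(2,1) = max -> 0.196208
  V(2,2) = exp(-r*dt) * [p*0.416929 + (1-p)*1.274634] = 0.817814; exercise = 0.854878; V(2,2) = max -> 0.854878
  V(1,0) = exp(-r*dt) * [p*0.000000 + (1-p)*0.196208] = 0.092336; exercise = 0.000000; V(1,0) = max -> 0.092336
  V(1,1) = exp(-r*dt) * [p*0.196208 + (1-p)*0.854878] = 0.504883; exercise = 0.416929; V(1,1) = max -> 0.504883
  V(0,0) = exp(-r*dt) * [p*0.092336 + (1-p)*0.504883] = 0.285872; exercise = 0.000000; V(0,0) = max -> 0.285872

Answer: Price = V(0,0) = 0.2859


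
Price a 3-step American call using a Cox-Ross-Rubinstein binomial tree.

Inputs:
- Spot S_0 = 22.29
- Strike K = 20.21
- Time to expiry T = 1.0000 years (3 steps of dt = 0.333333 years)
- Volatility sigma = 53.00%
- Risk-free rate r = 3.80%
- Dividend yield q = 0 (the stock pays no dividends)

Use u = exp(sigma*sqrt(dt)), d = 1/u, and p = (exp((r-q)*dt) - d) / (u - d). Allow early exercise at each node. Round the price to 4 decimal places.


Answer: Price = V(0,0) = 6.2024

Derivation:
dt = T/N = 0.333333
u = exp(sigma*sqrt(dt)) = 1.357976; d = 1/u = 0.736390
p = (exp((r-q)*dt) - d) / (u - d) = 0.444600
Discount per step: exp(-r*dt) = 0.987413
Stock lattice S(k, i) with i counting down-moves:
  k=0: S(0,0) = 22.2900
  k=1: S(1,0) = 30.2693; S(1,1) = 16.4141
  k=2: S(2,0) = 41.1050; S(2,1) = 22.2900; S(2,2) = 12.0872
  k=3: S(3,0) = 55.8196; S(3,1) = 30.2693; S(3,2) = 16.4141; S(3,3) = 8.9009
Terminal payoffs V(N, i) = max(S_T - K, 0):
  V(3,0) = 35.609601; V(3,1) = 10.059294; V(3,2) = 0.000000; V(3,3) = 0.000000
Backward induction: V(k, i) = exp(-r*dt) * [p * V(k+1, i) + (1-p) * V(k+1, i+1)]; then take max(V_cont, immediate exercise) for American.
  V(2,0) = exp(-r*dt) * [p*35.609601 + (1-p)*10.059294] = 21.149365; exercise = 20.894986; V(2,0) = max -> 21.149365
  V(2,1) = exp(-r*dt) * [p*10.059294 + (1-p)*0.000000] = 4.416070; exercise = 2.080000; V(2,1) = max -> 4.416070
  V(2,2) = exp(-r*dt) * [p*0.000000 + (1-p)*0.000000] = 0.000000; exercise = 0.000000; V(2,2) = max -> 0.000000
  V(1,0) = exp(-r*dt) * [p*21.149365 + (1-p)*4.416070] = 11.706468; exercise = 10.059294; V(1,0) = max -> 11.706468
  V(1,1) = exp(-r*dt) * [p*4.416070 + (1-p)*0.000000] = 1.938672; exercise = 0.000000; V(1,1) = max -> 1.938672
  V(0,0) = exp(-r*dt) * [p*11.706468 + (1-p)*1.938672] = 6.202371; exercise = 2.080000; V(0,0) = max -> 6.202371


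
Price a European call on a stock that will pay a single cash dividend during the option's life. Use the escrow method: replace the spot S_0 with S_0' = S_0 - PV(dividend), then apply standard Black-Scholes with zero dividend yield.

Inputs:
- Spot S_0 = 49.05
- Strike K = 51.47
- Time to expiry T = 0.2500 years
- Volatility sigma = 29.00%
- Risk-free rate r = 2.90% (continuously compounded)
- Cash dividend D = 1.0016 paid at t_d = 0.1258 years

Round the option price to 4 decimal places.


PV(D) = D * exp(-r * t_d) = 1.0016 * 0.99635845 = 0.99795262
S_0' = S_0 - PV(D) = 49.0500 - 0.99795262 = 48.05204738
d1 = (ln(S_0'/K) + (r + sigma^2/2)*T) / (sigma*sqrt(T)) = -0.35139221
d2 = d1 - sigma*sqrt(T) = -0.49639221
exp(-rT) = 0.99277622
N(d1) = 0.36264706; N(d2) = 0.30980886
C = S_0' * N(d1) - K * exp(-rT) * N(d2) = 48.05204738 * 0.36264706 - 51.4700 * 0.99277622 * 0.30980886 = 1.5953

Answer: Price = 1.5953


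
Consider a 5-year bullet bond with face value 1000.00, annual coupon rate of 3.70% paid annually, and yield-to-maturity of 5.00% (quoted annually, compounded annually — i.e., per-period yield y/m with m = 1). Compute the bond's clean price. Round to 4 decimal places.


Coupon per period c = face * coupon_rate / m = 37.000000
Periods per year m = 1; per-period yield y/m = 0.050000
Number of cashflows N = 5
Cashflows (t years, CF_t, discount factor 1/(1+y/m)^(m*t), PV):
  t = 1.0000: CF_t = 37.000000, DF = 0.952381, PV = 35.238095
  t = 2.0000: CF_t = 37.000000, DF = 0.907029, PV = 33.560091
  t = 3.0000: CF_t = 37.000000, DF = 0.863838, PV = 31.961991
  t = 4.0000: CF_t = 37.000000, DF = 0.822702, PV = 30.439992
  t = 5.0000: CF_t = 1037.000000, DF = 0.783526, PV = 812.516635
Price P = sum_t PV_t = 943.716803

Answer: Price = 943.7168


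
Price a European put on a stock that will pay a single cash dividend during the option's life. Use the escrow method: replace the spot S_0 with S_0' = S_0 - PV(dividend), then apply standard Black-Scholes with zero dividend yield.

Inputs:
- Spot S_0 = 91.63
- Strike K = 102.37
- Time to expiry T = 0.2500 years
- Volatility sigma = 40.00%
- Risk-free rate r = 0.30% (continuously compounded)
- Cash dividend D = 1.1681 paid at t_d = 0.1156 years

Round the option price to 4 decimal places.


Answer: Price = 14.9914

Derivation:
PV(D) = D * exp(-r * t_d) = 1.1681 * 0.99965326 = 1.16769497
S_0' = S_0 - PV(D) = 91.6300 - 1.16769497 = 90.46230503
d1 = (ln(S_0'/K) + (r + sigma^2/2)*T) / (sigma*sqrt(T)) = -0.51455228
d2 = d1 - sigma*sqrt(T) = -0.71455228
exp(-rT) = 0.99925028
N(-d1) = 0.69656704; N(-d2) = 0.76255713
P = K * exp(-rT) * N(-d2) - S_0' * N(-d1) = 102.3700 * 0.99925028 * 0.76255713 - 90.46230503 * 0.69656704 = 14.9914


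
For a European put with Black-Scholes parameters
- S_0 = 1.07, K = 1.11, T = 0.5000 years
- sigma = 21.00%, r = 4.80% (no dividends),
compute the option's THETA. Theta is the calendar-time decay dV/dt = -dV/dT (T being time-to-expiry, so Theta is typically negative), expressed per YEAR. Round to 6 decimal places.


d1 = -0.0112892416; d2 = -0.1597816656
phi(d1) = 0.3989168592; exp(-qT) = 1.0000000000; exp(-rT) = 0.9762857098
Theta = -S*exp(-qT)*phi(d1)*sigma/(2*sqrt(T)) + r*K*exp(-rT)*N(-d2) - q*S*exp(-qT)*N(-d1)
N(-d1) = 0.5045036601; N(-d2) = 0.5634734664; sqrt(T) = 0.7071067812
Term 1 = -1.0700 * 1.0000000000 * 0.3989168592 * 0.2100 / (2 * 0.7071067812) = -0.0633826606
Term 2 = 0.0480 * 1.1100 * 0.9762857098 * 0.5634734664 = 0.0293099190
Term 3 = 0 (no dividend yield, q = 0)
Theta = -0.0633826606 + (0.0293099190) + (0.0000000000) = -0.034073

Answer: Theta = -0.034073


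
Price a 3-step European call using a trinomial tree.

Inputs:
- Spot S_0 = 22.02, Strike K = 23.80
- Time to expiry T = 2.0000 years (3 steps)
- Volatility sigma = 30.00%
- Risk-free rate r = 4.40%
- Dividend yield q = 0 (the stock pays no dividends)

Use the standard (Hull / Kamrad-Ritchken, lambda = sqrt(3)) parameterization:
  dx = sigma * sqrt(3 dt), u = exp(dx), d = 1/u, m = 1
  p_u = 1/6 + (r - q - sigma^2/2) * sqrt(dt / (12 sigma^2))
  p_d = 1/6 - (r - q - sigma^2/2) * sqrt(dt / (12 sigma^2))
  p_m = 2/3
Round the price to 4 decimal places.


dt = T/N = 0.666667; dx = sigma*sqrt(3*dt) = 0.424264
u = exp(dx) = 1.528465; d = 1/u = 0.654251
p_u = 0.165881, p_m = 0.666667, p_d = 0.167452
Discount per step: exp(-r*dt) = 0.971093
Stock lattice S(k, j) with j the centered position index:
  k=0: S(0,+0) = 22.0200
  k=1: S(1,-1) = 14.4066; S(1,+0) = 22.0200; S(1,+1) = 33.6568
  k=2: S(2,-2) = 9.4255; S(2,-1) = 14.4066; S(2,+0) = 22.0200; S(2,+1) = 33.6568; S(2,+2) = 51.4433
  k=3: S(3,-3) = 6.1667; S(3,-2) = 9.4255; S(3,-1) = 14.4066; S(3,+0) = 22.0200; S(3,+1) = 33.6568; S(3,+2) = 51.4433; S(3,+3) = 78.6292
Terminal payoffs V(N, j) = max(S_T - K, 0):
  V(3,-3) = 0.000000; V(3,-2) = 0.000000; V(3,-1) = 0.000000; V(3,+0) = 0.000000; V(3,+1) = 9.856803; V(3,+2) = 27.643251; V(3,+3) = 54.829216
Backward induction: V(k, j) = exp(-r*dt) * [p_u * V(k+1, j+1) + p_m * V(k+1, j) + p_d * V(k+1, j-1)]
  V(2,-2) = exp(-r*dt) * [p_u*0.000000 + p_m*0.000000 + p_d*0.000000] = 0.000000
  V(2,-1) = exp(-r*dt) * [p_u*0.000000 + p_m*0.000000 + p_d*0.000000] = 0.000000
  V(2,+0) = exp(-r*dt) * [p_u*9.856803 + p_m*0.000000 + p_d*0.000000] = 1.587791
  V(2,+1) = exp(-r*dt) * [p_u*27.643251 + p_m*9.856803 + p_d*0.000000] = 10.834182
  V(2,+2) = exp(-r*dt) * [p_u*54.829216 + p_m*27.643251 + p_d*9.856803] = 28.331147
  V(1,-1) = exp(-r*dt) * [p_u*1.587791 + p_m*0.000000 + p_d*0.000000] = 0.255771
  V(1,+0) = exp(-r*dt) * [p_u*10.834182 + p_m*1.587791 + p_d*0.000000] = 2.773161
  V(1,+1) = exp(-r*dt) * [p_u*28.331147 + p_m*10.834182 + p_d*1.587791] = 11.835937
  V(0,+0) = exp(-r*dt) * [p_u*11.835937 + p_m*2.773161 + p_d*0.255771] = 3.743524

Answer: Price = V(0,0) = 3.7435


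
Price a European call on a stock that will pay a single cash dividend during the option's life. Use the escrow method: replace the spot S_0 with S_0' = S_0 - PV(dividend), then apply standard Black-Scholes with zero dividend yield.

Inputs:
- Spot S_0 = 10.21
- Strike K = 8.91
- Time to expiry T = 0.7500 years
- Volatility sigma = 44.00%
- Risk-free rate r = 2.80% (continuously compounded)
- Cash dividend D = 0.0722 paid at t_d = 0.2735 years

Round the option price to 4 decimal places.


PV(D) = D * exp(-r * t_d) = 0.0722 * 0.99237125 = 0.07164920
S_0' = S_0 - PV(D) = 10.2100 - 0.07164920 = 10.13835080
d1 = (ln(S_0'/K) + (r + sigma^2/2)*T) / (sigma*sqrt(T)) = 0.58457003
d2 = d1 - sigma*sqrt(T) = 0.20351886
exp(-rT) = 0.97921896
N(d1) = 0.72058157; N(d2) = 0.58063525
C = S_0' * N(d1) - K * exp(-rT) * N(d2) = 10.13835080 * 0.72058157 - 8.9100 * 0.97921896 * 0.58063525 = 2.2396

Answer: Price = 2.2396


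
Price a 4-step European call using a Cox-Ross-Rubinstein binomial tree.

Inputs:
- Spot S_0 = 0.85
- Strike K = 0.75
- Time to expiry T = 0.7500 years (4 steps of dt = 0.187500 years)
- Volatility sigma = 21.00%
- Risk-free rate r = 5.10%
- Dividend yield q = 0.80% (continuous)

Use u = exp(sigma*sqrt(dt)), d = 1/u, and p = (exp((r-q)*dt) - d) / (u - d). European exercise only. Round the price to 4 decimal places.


Answer: Price = V(0,0) = 0.1402

Derivation:
dt = T/N = 0.187500
u = exp(sigma*sqrt(dt)) = 1.095195; d = 1/u = 0.913079
p = (exp((r-q)*dt) - d) / (u - d) = 0.521733
Discount per step: exp(-r*dt) = 0.990483
Stock lattice S(k, i) with i counting down-moves:
  k=0: S(0,0) = 0.8500
  k=1: S(1,0) = 0.9309; S(1,1) = 0.7761
  k=2: S(2,0) = 1.0195; S(2,1) = 0.8500; S(2,2) = 0.7087
  k=3: S(3,0) = 1.1166; S(3,1) = 0.9309; S(3,2) = 0.7761; S(3,3) = 0.6471
  k=4: S(4,0) = 1.2229; S(4,1) = 1.0195; S(4,2) = 0.8500; S(4,3) = 0.7087; S(4,4) = 0.5908
Terminal payoffs V(N, i) = max(S_T - K, 0):
  V(4,0) = 0.472884; V(4,1) = 0.269535; V(4,2) = 0.100000; V(4,3) = 0.000000; V(4,4) = 0.000000
Backward induction: V(k, i) = exp(-r*dt) * [p * V(k+1, i) + (1-p) * V(k+1, i+1)].
  V(3,0) = exp(-r*dt) * [p*0.472884 + (1-p)*0.269535] = 0.372054
  V(3,1) = exp(-r*dt) * [p*0.269535 + (1-p)*0.100000] = 0.186658
  V(3,2) = exp(-r*dt) * [p*0.100000 + (1-p)*0.000000] = 0.051677
  V(3,3) = exp(-r*dt) * [p*0.000000 + (1-p)*0.000000] = 0.000000
  V(2,0) = exp(-r*dt) * [p*0.372054 + (1-p)*0.186658] = 0.280688
  V(2,1) = exp(-r*dt) * [p*0.186658 + (1-p)*0.051677] = 0.120939
  V(2,2) = exp(-r*dt) * [p*0.051677 + (1-p)*0.000000] = 0.026705
  V(1,0) = exp(-r*dt) * [p*0.280688 + (1-p)*0.120939] = 0.202341
  V(1,1) = exp(-r*dt) * [p*0.120939 + (1-p)*0.026705] = 0.075148
  V(0,0) = exp(-r*dt) * [p*0.202341 + (1-p)*0.075148] = 0.140162


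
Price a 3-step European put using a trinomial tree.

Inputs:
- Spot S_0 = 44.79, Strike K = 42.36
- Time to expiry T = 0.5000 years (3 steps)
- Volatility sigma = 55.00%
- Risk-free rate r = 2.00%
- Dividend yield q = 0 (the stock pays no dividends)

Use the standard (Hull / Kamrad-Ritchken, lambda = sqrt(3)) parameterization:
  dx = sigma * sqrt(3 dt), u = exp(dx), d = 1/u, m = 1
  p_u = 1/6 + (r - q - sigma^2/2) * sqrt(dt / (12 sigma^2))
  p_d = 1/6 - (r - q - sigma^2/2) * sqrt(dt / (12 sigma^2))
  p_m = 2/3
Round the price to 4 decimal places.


dt = T/N = 0.166667; dx = sigma*sqrt(3*dt) = 0.388909
u = exp(dx) = 1.475370; d = 1/u = 0.677796
p_u = 0.138543, p_m = 0.666667, p_d = 0.194790
Discount per step: exp(-r*dt) = 0.996672
Stock lattice S(k, j) with j the centered position index:
  k=0: S(0,+0) = 44.7900
  k=1: S(1,-1) = 30.3585; S(1,+0) = 44.7900; S(1,+1) = 66.0818
  k=2: S(2,-2) = 20.5769; S(2,-1) = 30.3585; S(2,+0) = 44.7900; S(2,+1) = 66.0818; S(2,+2) = 97.4951
  k=3: S(3,-3) = 13.9469; S(3,-2) = 20.5769; S(3,-1) = 30.3585; S(3,+0) = 44.7900; S(3,+1) = 66.0818; S(3,+2) = 97.4951; S(3,+3) = 143.8414
Terminal payoffs V(N, j) = max(K - S_T, 0):
  V(3,-3) = 28.413080; V(3,-2) = 21.783134; V(3,-1) = 12.001511; V(3,+0) = 0.000000; V(3,+1) = 0.000000; V(3,+2) = 0.000000; V(3,+3) = 0.000000
Backward induction: V(k, j) = exp(-r*dt) * [p_u * V(k+1, j+1) + p_m * V(k+1, j) + p_d * V(k+1, j-1)]
  V(2,-2) = exp(-r*dt) * [p_u*12.001511 + p_m*21.783134 + p_d*28.413080] = 21.647129
  V(2,-1) = exp(-r*dt) * [p_u*0.000000 + p_m*12.001511 + p_d*21.783134] = 12.203403
  V(2,+0) = exp(-r*dt) * [p_u*0.000000 + p_m*0.000000 + p_d*12.001511] = 2.329998
  V(2,+1) = exp(-r*dt) * [p_u*0.000000 + p_m*0.000000 + p_d*0.000000] = 0.000000
  V(2,+2) = exp(-r*dt) * [p_u*0.000000 + p_m*0.000000 + p_d*0.000000] = 0.000000
  V(1,-1) = exp(-r*dt) * [p_u*2.329998 + p_m*12.203403 + p_d*21.647129] = 12.632877
  V(1,+0) = exp(-r*dt) * [p_u*0.000000 + p_m*2.329998 + p_d*12.203403] = 3.917356
  V(1,+1) = exp(-r*dt) * [p_u*0.000000 + p_m*0.000000 + p_d*2.329998] = 0.452350
  V(0,+0) = exp(-r*dt) * [p_u*0.452350 + p_m*3.917356 + p_d*12.632877] = 5.117913

Answer: Price = V(0,0) = 5.1179


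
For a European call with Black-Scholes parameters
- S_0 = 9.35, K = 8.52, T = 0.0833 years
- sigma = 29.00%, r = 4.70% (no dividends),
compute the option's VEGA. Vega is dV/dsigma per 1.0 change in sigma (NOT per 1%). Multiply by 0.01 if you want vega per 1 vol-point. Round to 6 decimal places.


d1 = 1.1992713706; d2 = 1.1155723264
phi(d1) = 0.1943558652; exp(-qT) = 1.0000000000; exp(-rT) = 0.9960925540
Vega = S * exp(-qT) * phi(d1) * sqrt(T) = 9.3500 * 1.0000000000 * 0.1943558652 * 0.2886173938 = 0.524483

Answer: Vega = 0.524483


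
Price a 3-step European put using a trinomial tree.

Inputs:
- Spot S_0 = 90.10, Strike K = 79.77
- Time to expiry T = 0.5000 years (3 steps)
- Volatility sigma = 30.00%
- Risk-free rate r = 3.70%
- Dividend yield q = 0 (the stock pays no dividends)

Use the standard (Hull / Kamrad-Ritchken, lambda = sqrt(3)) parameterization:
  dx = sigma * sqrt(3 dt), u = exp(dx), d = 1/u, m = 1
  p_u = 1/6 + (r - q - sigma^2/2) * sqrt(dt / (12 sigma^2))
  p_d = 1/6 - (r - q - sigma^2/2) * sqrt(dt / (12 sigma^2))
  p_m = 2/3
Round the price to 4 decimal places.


Answer: Price = V(0,0) = 2.9606

Derivation:
dt = T/N = 0.166667; dx = sigma*sqrt(3*dt) = 0.212132
u = exp(dx) = 1.236311; d = 1/u = 0.808858
p_u = 0.163524, p_m = 0.666667, p_d = 0.169809
Discount per step: exp(-r*dt) = 0.993852
Stock lattice S(k, j) with j the centered position index:
  k=0: S(0,+0) = 90.1000
  k=1: S(1,-1) = 72.8781; S(1,+0) = 90.1000; S(1,+1) = 111.3916
  k=2: S(2,-2) = 58.9480; S(2,-1) = 72.8781; S(2,+0) = 90.1000; S(2,+1) = 111.3916; S(2,+2) = 137.7147
  k=3: S(3,-3) = 47.6806; S(3,-2) = 58.9480; S(3,-1) = 72.8781; S(3,+0) = 90.1000; S(3,+1) = 111.3916; S(3,+2) = 137.7147; S(3,+3) = 170.2582
Terminal payoffs V(N, j) = max(K - S_T, 0):
  V(3,-3) = 32.089426; V(3,-2) = 20.821977; V(3,-1) = 6.891904; V(3,+0) = 0.000000; V(3,+1) = 0.000000; V(3,+2) = 0.000000; V(3,+3) = 0.000000
Backward induction: V(k, j) = exp(-r*dt) * [p_u * V(k+1, j+1) + p_m * V(k+1, j) + p_d * V(k+1, j-1)]
  V(2,-2) = exp(-r*dt) * [p_u*6.891904 + p_m*20.821977 + p_d*32.089426] = 20.331628
  V(2,-1) = exp(-r*dt) * [p_u*0.000000 + p_m*6.891904 + p_d*20.821977] = 8.080386
  V(2,+0) = exp(-r*dt) * [p_u*0.000000 + p_m*0.000000 + p_d*6.891904] = 1.163115
  V(2,+1) = exp(-r*dt) * [p_u*0.000000 + p_m*0.000000 + p_d*0.000000] = 0.000000
  V(2,+2) = exp(-r*dt) * [p_u*0.000000 + p_m*0.000000 + p_d*0.000000] = 0.000000
  V(1,-1) = exp(-r*dt) * [p_u*1.163115 + p_m*8.080386 + p_d*20.331628] = 8.974111
  V(1,+0) = exp(-r*dt) * [p_u*0.000000 + p_m*1.163115 + p_d*8.080386] = 2.134333
  V(1,+1) = exp(-r*dt) * [p_u*0.000000 + p_m*0.000000 + p_d*1.163115] = 0.196294
  V(0,+0) = exp(-r*dt) * [p_u*0.196294 + p_m*2.134333 + p_d*8.974111] = 2.960562


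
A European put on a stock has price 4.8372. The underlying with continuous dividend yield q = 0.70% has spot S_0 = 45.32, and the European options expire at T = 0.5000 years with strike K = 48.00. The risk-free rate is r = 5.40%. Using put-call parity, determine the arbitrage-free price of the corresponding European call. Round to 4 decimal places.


Answer: Call price = 3.2775

Derivation:
Put-call parity: C - P = S_0 * exp(-qT) - K * exp(-rT).
S_0 * exp(-qT) = 45.3200 * 0.99650612 = 45.16165726
K * exp(-rT) = 48.0000 * 0.97336124 = 46.72133959
C = P + S*exp(-qT) - K*exp(-rT)
C = 4.8372 + 45.16165726 - 46.72133959 = 3.2775


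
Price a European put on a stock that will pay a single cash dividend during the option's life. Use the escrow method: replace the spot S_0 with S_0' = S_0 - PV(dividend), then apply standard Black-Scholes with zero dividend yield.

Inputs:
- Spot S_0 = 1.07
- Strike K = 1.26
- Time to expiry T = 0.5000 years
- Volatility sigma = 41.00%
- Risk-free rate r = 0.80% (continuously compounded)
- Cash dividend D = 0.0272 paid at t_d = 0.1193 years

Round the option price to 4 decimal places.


PV(D) = D * exp(-r * t_d) = 0.0272 * 0.99904606 = 0.02717405
S_0' = S_0 - PV(D) = 1.0700 - 0.02717405 = 1.04282595
d1 = (ln(S_0'/K) + (r + sigma^2/2)*T) / (sigma*sqrt(T)) = -0.49377589
d2 = d1 - sigma*sqrt(T) = -0.78368967
exp(-rT) = 0.99600799
N(-d1) = 0.68926777; N(-d2) = 0.78338889
P = K * exp(-rT) * N(-d2) - S_0' * N(-d1) = 1.2600 * 0.99600799 * 0.78338889 - 1.04282595 * 0.68926777 = 0.2643

Answer: Price = 0.2643


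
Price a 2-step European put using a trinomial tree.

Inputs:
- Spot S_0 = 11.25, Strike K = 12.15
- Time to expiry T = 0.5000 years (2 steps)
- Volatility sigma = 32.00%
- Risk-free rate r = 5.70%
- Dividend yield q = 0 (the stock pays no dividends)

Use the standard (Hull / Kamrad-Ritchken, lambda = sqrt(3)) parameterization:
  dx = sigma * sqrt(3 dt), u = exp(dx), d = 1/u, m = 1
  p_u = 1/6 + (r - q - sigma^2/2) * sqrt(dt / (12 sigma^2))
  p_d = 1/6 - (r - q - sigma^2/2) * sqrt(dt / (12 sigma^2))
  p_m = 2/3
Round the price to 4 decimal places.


Answer: Price = V(0,0) = 1.3563

Derivation:
dt = T/N = 0.250000; dx = sigma*sqrt(3*dt) = 0.277128
u = exp(dx) = 1.319335; d = 1/u = 0.757957
p_u = 0.169283, p_m = 0.666667, p_d = 0.164051
Discount per step: exp(-r*dt) = 0.985851
Stock lattice S(k, j) with j the centered position index:
  k=0: S(0,+0) = 11.2500
  k=1: S(1,-1) = 8.5270; S(1,+0) = 11.2500; S(1,+1) = 14.8425
  k=2: S(2,-2) = 6.4631; S(2,-1) = 8.5270; S(2,+0) = 11.2500; S(2,+1) = 14.8425; S(2,+2) = 19.5823
Terminal payoffs V(N, j) = max(K - S_T, 0):
  V(2,-2) = 5.686882; V(2,-1) = 3.622980; V(2,+0) = 0.900000; V(2,+1) = 0.000000; V(2,+2) = 0.000000
Backward induction: V(k, j) = exp(-r*dt) * [p_u * V(k+1, j+1) + p_m * V(k+1, j) + p_d * V(k+1, j-1)]
  V(1,-1) = exp(-r*dt) * [p_u*0.900000 + p_m*3.622980 + p_d*5.686882] = 3.451080
  V(1,+0) = exp(-r*dt) * [p_u*0.000000 + p_m*0.900000 + p_d*3.622980] = 1.177453
  V(1,+1) = exp(-r*dt) * [p_u*0.000000 + p_m*0.000000 + p_d*0.900000] = 0.145556
  V(0,+0) = exp(-r*dt) * [p_u*0.145556 + p_m*1.177453 + p_d*3.451080] = 1.356295
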